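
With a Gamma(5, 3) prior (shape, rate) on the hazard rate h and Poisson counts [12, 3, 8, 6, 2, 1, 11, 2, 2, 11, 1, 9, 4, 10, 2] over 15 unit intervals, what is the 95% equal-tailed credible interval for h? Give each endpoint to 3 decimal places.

Posterior: Gamma(5+84, 3+15) = Gamma(89, 18) (shape, rate).
Equal-tailed 95% interval: Gamma(89, 18) quantiles at 0.025 and 0.975.
Posterior mean ≈ 4.944, SD ≈ 0.524; a Normal approximation gives roughly [3.917, 5.972].
Exact: lower = 3.971; upper = 6.023.

[3.971, 6.023]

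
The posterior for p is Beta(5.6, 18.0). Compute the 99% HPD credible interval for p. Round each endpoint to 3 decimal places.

The posterior is unimodal and skewed, so the HPD interval has equal density at both endpoints and is the shortest 99% interval.
Solving f(0.054) = f(0.473) with F(0.473) − F(0.054) = 0.99 gives [0.054, 0.473].
For comparison, the equal-tailed interval is [0.064, 0.490]; the HPD is narrower and shifted toward the mode.

[0.054, 0.473]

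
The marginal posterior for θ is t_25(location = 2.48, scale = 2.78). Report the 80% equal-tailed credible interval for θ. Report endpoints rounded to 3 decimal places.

[-1.179, 6.139]

The t_25 distribution is symmetric; the 80% interval is 2.48 ± t·2.78 with t_{0.9,25} = 1.316.
Half-width: 1.316 × 2.78 = 3.659.
2.48 − 3.659 = -1.179; 2.48 + 3.659 = 6.139.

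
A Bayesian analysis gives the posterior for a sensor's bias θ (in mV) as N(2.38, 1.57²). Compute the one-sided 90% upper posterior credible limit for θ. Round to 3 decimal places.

Need U with P(θ ≤ U) = 0.90: U = 2.38 + z_{0.1}·1.57.
z = 1.282; U = 2.38 + 1.282 × 1.57 = 4.392.

4.392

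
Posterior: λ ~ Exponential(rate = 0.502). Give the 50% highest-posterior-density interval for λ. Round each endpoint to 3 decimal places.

The exponential density is strictly decreasing on [0, ∞), so the HPD interval is anchored at 0: [0, q] with P(λ ≤ q) = 0.50.
q = −ln(1 − 0.50) / 0.502 = 0.6931 / 0.502 = 1.381.

[0.000, 1.381]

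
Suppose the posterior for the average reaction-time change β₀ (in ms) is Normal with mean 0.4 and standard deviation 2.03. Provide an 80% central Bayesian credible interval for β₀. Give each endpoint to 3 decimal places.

The posterior is symmetric, so the 80% equal-tailed interval is β₀ = 0.4 ± z·2.03 with z = 1.282.
Half-width: 1.282 × 2.03 = 2.602.
0.4 − 2.602 = -2.202; 0.4 + 2.602 = 3.002.

[-2.202, 3.002]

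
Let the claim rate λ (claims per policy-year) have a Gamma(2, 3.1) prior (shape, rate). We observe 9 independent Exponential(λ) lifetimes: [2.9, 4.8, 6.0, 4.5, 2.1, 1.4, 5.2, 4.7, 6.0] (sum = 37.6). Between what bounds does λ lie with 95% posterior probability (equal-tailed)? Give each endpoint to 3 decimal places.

Posterior: Gamma(2+9, 3.1+37.6) = Gamma(11, 40.7) (shape, rate).
Equal-tailed 95% interval: Gamma(11, 40.7) quantiles at 0.025 and 0.975.
Posterior mean ≈ 0.270, SD ≈ 0.081; a Normal approximation gives roughly [0.111, 0.430].
Exact: lower = 0.135; upper = 0.452.

[0.135, 0.452]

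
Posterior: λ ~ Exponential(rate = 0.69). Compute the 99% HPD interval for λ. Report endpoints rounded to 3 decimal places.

The exponential density is strictly decreasing on [0, ∞), so the HPD interval is anchored at 0: [0, q] with P(λ ≤ q) = 0.99.
q = −ln(1 − 0.99) / 0.69 = 4.6052 / 0.69 = 6.674.

[0.000, 6.674]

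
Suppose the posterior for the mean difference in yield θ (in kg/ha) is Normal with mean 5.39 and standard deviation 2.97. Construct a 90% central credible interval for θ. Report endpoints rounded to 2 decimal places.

[0.50, 10.28]

The posterior is symmetric, so the 90% equal-tailed interval is θ = 5.39 ± z·2.97 with z = 1.645.
Half-width: 1.645 × 2.97 = 4.89.
5.39 − 4.89 = 0.50; 5.39 + 4.89 = 10.28.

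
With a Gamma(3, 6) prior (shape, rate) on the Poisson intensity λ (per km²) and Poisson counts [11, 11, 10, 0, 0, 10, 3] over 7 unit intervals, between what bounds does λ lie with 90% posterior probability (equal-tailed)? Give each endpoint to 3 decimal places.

[2.862, 4.610]

Posterior: Gamma(3+45, 6+7) = Gamma(48, 13) (shape, rate).
Equal-tailed 90% interval: Gamma(48, 13) quantiles at 0.05 and 0.95.
Posterior mean ≈ 3.692, SD ≈ 0.533; a Normal approximation gives roughly [2.816, 4.569].
Exact: lower = 2.862; upper = 4.610.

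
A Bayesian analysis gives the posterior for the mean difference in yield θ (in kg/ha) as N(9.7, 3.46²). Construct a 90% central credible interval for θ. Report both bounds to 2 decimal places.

The posterior is symmetric, so the 90% equal-tailed interval is θ = 9.7 ± z·3.46 with z = 1.645.
Half-width: 1.645 × 3.46 = 5.69.
9.7 − 5.69 = 4.01; 9.7 + 5.69 = 15.39.

[4.01, 15.39]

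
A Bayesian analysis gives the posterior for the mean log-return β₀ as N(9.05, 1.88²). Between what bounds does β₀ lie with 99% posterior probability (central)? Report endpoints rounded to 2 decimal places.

[4.21, 13.89]

The posterior is symmetric, so the 99% equal-tailed interval is β₀ = 9.05 ± z·1.88 with z = 2.576.
Half-width: 2.576 × 1.88 = 4.84.
9.05 − 4.84 = 4.21; 9.05 + 4.84 = 13.89.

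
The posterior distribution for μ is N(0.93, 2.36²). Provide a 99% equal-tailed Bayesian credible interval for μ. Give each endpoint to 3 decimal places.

[-5.149, 7.009]

The posterior is symmetric, so the 99% equal-tailed interval is μ = 0.93 ± z·2.36 with z = 2.576.
Half-width: 2.576 × 2.36 = 6.079.
0.93 − 6.079 = -5.149; 0.93 + 6.079 = 7.009.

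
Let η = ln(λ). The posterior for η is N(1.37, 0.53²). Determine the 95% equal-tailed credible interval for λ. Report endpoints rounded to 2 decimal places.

[1.39, 11.12]

On the log scale the 95% interval is 1.37 ± 1.960 × 0.53 = [0.3312, 2.4088].
Exponentiate: [e^0.3312, e^2.4088] = [1.39, 11.12].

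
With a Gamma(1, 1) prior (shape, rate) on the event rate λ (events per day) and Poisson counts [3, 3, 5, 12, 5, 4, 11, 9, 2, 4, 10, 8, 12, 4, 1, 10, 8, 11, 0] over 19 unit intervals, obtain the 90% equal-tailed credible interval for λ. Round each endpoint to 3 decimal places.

[5.267, 7.090]

Posterior: Gamma(1+122, 1+19) = Gamma(123, 20) (shape, rate).
Equal-tailed 90% interval: Gamma(123, 20) quantiles at 0.05 and 0.95.
Posterior mean ≈ 6.150, SD ≈ 0.555; a Normal approximation gives roughly [5.238, 7.062].
Exact: lower = 5.267; upper = 7.090.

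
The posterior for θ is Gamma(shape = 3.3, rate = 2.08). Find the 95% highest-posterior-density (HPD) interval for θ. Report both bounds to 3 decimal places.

[0.199, 3.305]

The posterior is unimodal and skewed, so the HPD interval has equal density at both endpoints and is the shortest 95% interval.
Solving f(0.199) = f(3.305) with F(3.305) − F(0.199) = 0.95 gives [0.199, 3.305].
For comparison, the equal-tailed interval is [0.362, 3.700]; the HPD is narrower and shifted toward the mode.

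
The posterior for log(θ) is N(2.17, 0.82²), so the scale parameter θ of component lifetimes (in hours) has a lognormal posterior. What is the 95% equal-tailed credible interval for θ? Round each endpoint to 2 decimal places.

[1.76, 43.69]

On the log scale the 95% interval is 2.17 ± 1.960 × 0.82 = [0.5628, 3.7772].
Exponentiate: [e^0.5628, e^3.7772] = [1.76, 43.69].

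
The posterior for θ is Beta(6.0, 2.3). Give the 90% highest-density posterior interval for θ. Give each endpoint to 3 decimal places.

The posterior is unimodal and skewed, so the HPD interval has equal density at both endpoints and is the shortest 90% interval.
Solving f(0.500) = f(0.959) with F(0.959) − F(0.500) = 0.90 gives [0.500, 0.959].
For comparison, the equal-tailed interval is [0.452, 0.930]; the HPD is narrower and shifted toward the mode.

[0.500, 0.959]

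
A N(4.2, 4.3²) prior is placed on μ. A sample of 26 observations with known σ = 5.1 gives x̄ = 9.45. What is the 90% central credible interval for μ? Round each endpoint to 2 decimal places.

Posterior precision = 1/4.3² + 26/5.1² = 0.0541 + 0.9996 = 1.0537, so posterior SD = 0.9742.
Posterior mean = (4.2/4.3² + 26·9.45/5.1²) / 1.0537 = 9.1805.
Interval: 9.1805 ± 1.645 × 0.9742 → [7.58, 10.78].

[7.58, 10.78]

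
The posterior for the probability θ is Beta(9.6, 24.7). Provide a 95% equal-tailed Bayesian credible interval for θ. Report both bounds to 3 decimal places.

Posterior: Beta(9.6, 24.7).
Equal-tailed 95% interval: the 0.025 and 0.975 quantiles of Beta(9.6, 24.7).
Posterior mean ≈ 0.280, SD ≈ 0.076; a Normal approximation gives roughly [0.132, 0.428].
Exact: F⁻¹(0.025) = 0.145; F⁻¹(0.975) = 0.439.

[0.145, 0.439]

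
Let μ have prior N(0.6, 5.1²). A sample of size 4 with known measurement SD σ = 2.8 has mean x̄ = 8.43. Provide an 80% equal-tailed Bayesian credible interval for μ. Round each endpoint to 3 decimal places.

[6.151, 9.611]

Posterior precision = 1/5.1² + 4/2.8² = 0.0384 + 0.5102 = 0.5487, so posterior SD = 1.3501.
Posterior mean = (0.6/5.1² + 4·8.43/2.8²) / 0.5487 = 7.8813.
Interval: 7.8813 ± 1.282 × 1.3501 → [6.151, 9.611].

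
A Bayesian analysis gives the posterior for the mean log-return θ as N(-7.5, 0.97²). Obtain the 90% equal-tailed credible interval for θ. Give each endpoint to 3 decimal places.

The posterior is symmetric, so the 90% equal-tailed interval is θ = -7.5 ± z·0.97 with z = 1.645.
Half-width: 1.645 × 0.97 = 1.596.
-7.5 − 1.596 = -9.096; -7.5 + 1.596 = -5.904.

[-9.096, -5.904]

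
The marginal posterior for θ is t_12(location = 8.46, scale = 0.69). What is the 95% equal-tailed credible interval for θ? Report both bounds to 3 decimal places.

[6.957, 9.963]

The t_12 distribution is symmetric; the 95% interval is 8.46 ± t·0.69 with t_{0.975,12} = 2.179.
Half-width: 2.179 × 0.69 = 1.503.
8.46 − 1.503 = 6.957; 8.46 + 1.503 = 9.963.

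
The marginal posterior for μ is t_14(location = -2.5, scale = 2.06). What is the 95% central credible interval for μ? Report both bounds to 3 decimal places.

[-6.918, 1.918]

The t_14 distribution is symmetric; the 95% interval is -2.5 ± t·2.06 with t_{0.975,14} = 2.145.
Half-width: 2.145 × 2.06 = 4.418.
-2.5 − 4.418 = -6.918; -2.5 + 4.418 = 1.918.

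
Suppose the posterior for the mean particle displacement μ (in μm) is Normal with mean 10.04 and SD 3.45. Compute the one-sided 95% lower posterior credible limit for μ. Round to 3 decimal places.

4.365

Need L with P(μ ≥ L) = 0.95: L = 10.04 − z_{0.05}·3.45.
z = 1.645; L = 10.04 − 1.645 × 3.45 = 4.365.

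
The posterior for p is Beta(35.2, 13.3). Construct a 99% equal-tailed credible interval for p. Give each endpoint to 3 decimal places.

Posterior: Beta(35.2, 13.3).
Equal-tailed 99% interval: the 0.005 and 0.995 quantiles of Beta(35.2, 13.3).
Posterior mean ≈ 0.726, SD ≈ 0.063; a Normal approximation gives roughly [0.562, 0.889].
Exact: F⁻¹(0.005) = 0.548; F⁻¹(0.995) = 0.869.

[0.548, 0.869]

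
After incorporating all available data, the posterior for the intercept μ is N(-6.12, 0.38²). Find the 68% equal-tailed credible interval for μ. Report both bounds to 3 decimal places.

The posterior is symmetric, so the 68% equal-tailed interval is μ = -6.12 ± z·0.38 with z = 0.994.
Half-width: 0.994 × 0.38 = 0.378.
-6.12 − 0.378 = -6.498; -6.12 + 0.378 = -5.742.

[-6.498, -5.742]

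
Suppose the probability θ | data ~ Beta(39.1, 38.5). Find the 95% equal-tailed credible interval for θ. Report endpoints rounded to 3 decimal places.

Posterior: Beta(39.1, 38.5).
Equal-tailed 95% interval: the 0.025 and 0.975 quantiles of Beta(39.1, 38.5).
Posterior mean ≈ 0.504, SD ≈ 0.056; a Normal approximation gives roughly [0.393, 0.614].
Exact: F⁻¹(0.025) = 0.394; F⁻¹(0.975) = 0.614.

[0.394, 0.614]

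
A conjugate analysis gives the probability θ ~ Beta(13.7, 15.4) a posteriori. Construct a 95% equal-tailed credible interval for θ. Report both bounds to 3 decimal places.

[0.296, 0.650]

Posterior: Beta(13.7, 15.4).
Equal-tailed 95% interval: the 0.025 and 0.975 quantiles of Beta(13.7, 15.4).
Posterior mean ≈ 0.471, SD ≈ 0.091; a Normal approximation gives roughly [0.292, 0.649].
Exact: F⁻¹(0.025) = 0.296; F⁻¹(0.975) = 0.650.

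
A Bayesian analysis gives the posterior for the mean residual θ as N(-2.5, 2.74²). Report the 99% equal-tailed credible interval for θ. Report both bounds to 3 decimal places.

[-9.558, 4.558]

The posterior is symmetric, so the 99% equal-tailed interval is θ = -2.5 ± z·2.74 with z = 2.576.
Half-width: 2.576 × 2.74 = 7.058.
-2.5 − 7.058 = -9.558; -2.5 + 7.058 = 4.558.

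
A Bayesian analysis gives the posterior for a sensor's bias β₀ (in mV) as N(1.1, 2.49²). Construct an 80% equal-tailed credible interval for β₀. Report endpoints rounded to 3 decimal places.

The posterior is symmetric, so the 80% equal-tailed interval is β₀ = 1.1 ± z·2.49 with z = 1.282.
Half-width: 1.282 × 2.49 = 3.191.
1.1 − 3.191 = -2.091; 1.1 + 3.191 = 4.291.

[-2.091, 4.291]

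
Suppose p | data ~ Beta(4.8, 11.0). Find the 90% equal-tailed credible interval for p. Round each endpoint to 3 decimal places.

Posterior: Beta(4.8, 11.0).
Equal-tailed 90% interval: the 0.05 and 0.95 quantiles of Beta(4.8, 11.0).
Posterior mean ≈ 0.304, SD ≈ 0.112; a Normal approximation gives roughly [0.119, 0.488].
Exact: F⁻¹(0.05) = 0.134; F⁻¹(0.95) = 0.502.

[0.134, 0.502]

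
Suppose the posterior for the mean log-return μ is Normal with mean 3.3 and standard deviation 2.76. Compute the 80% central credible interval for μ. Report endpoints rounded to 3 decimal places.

[-0.237, 6.837]

The posterior is symmetric, so the 80% equal-tailed interval is μ = 3.3 ± z·2.76 with z = 1.282.
Half-width: 1.282 × 2.76 = 3.537.
3.3 − 3.537 = -0.237; 3.3 + 3.537 = 6.837.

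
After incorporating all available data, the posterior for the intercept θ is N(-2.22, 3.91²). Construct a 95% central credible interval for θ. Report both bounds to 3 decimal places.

The posterior is symmetric, so the 95% equal-tailed interval is θ = -2.22 ± z·3.91 with z = 1.960.
Half-width: 1.960 × 3.91 = 7.663.
-2.22 − 7.663 = -9.883; -2.22 + 7.663 = 5.443.

[-9.883, 5.443]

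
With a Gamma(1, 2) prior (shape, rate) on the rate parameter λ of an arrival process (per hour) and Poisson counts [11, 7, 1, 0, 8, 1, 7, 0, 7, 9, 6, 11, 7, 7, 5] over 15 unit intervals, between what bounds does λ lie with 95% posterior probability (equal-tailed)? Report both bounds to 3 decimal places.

[4.152, 6.313]

Posterior: Gamma(1+87, 2+15) = Gamma(88, 17) (shape, rate).
Equal-tailed 95% interval: Gamma(88, 17) quantiles at 0.025 and 0.975.
Posterior mean ≈ 5.176, SD ≈ 0.552; a Normal approximation gives roughly [4.095, 6.258].
Exact: lower = 4.152; upper = 6.313.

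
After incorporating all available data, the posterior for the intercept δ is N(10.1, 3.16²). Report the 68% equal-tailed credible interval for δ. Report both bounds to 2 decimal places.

[6.96, 13.24]

The posterior is symmetric, so the 68% equal-tailed interval is δ = 10.1 ± z·3.16 with z = 0.994.
Half-width: 0.994 × 3.16 = 3.14.
10.1 − 3.14 = 6.96; 10.1 + 3.14 = 13.24.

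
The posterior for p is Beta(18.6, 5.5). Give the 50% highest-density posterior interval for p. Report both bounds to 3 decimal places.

The posterior is unimodal and skewed, so the HPD interval has equal density at both endpoints and is the shortest 50% interval.
Solving f(0.736) = f(0.849) with F(0.849) − F(0.736) = 0.50 gives [0.736, 0.849].
For comparison, the equal-tailed interval is [0.719, 0.833]; the HPD is narrower and shifted toward the mode.

[0.736, 0.849]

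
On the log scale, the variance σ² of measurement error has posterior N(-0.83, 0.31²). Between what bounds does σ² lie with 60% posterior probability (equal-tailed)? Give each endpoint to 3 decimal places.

On the log scale the 60% interval is -0.83 ± 0.842 × 0.31 = [-1.0909, -0.5691].
Exponentiate: [e^-1.0909, e^-0.5691] = [0.336, 0.566].

[0.336, 0.566]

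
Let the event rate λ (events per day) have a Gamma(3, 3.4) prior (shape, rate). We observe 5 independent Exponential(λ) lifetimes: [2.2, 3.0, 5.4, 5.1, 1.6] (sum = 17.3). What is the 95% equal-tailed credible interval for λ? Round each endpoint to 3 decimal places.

Posterior: Gamma(3+5, 3.4+17.3) = Gamma(8, 20.7) (shape, rate).
Equal-tailed 95% interval: Gamma(8, 20.7) quantiles at 0.025 and 0.975.
Posterior mean ≈ 0.386, SD ≈ 0.137; a Normal approximation gives roughly [0.119, 0.654].
Exact: lower = 0.167; upper = 0.697.

[0.167, 0.697]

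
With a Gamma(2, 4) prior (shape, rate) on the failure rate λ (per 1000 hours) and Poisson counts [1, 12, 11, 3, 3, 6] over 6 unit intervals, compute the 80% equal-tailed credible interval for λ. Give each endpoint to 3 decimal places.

[3.034, 4.608]

Posterior: Gamma(2+36, 4+6) = Gamma(38, 10) (shape, rate).
Equal-tailed 80% interval: Gamma(38, 10) quantiles at 0.1 and 0.9.
Posterior mean ≈ 3.800, SD ≈ 0.616; a Normal approximation gives roughly [3.010, 4.590].
Exact: lower = 3.034; upper = 4.608.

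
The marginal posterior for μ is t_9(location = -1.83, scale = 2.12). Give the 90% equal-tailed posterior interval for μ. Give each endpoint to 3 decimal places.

[-5.716, 2.056]

The t_9 distribution is symmetric; the 90% interval is -1.83 ± t·2.12 with t_{0.95,9} = 1.833.
Half-width: 1.833 × 2.12 = 3.886.
-1.83 − 3.886 = -5.716; -1.83 + 3.886 = 2.056.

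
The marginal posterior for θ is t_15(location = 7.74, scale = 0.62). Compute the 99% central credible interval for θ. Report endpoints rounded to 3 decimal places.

[5.913, 9.567]

The t_15 distribution is symmetric; the 99% interval is 7.74 ± t·0.62 with t_{0.995,15} = 2.947.
Half-width: 2.947 × 0.62 = 1.827.
7.74 − 1.827 = 5.913; 7.74 + 1.827 = 9.567.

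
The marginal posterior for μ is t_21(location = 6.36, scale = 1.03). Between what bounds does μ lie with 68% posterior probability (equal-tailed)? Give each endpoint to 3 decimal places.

[5.311, 7.409]

The t_21 distribution is symmetric; the 68% interval is 6.36 ± t·1.03 with t_{0.84,21} = 1.019.
Half-width: 1.019 × 1.03 = 1.049.
6.36 − 1.049 = 5.311; 6.36 + 1.049 = 7.409.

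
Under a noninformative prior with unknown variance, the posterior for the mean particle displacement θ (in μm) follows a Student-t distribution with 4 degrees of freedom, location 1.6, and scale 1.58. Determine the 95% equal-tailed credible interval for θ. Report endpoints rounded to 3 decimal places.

[-2.787, 5.987]

The t_4 distribution is symmetric; the 95% interval is 1.6 ± t·1.58 with t_{0.975,4} = 2.776.
Half-width: 2.776 × 1.58 = 4.387.
1.6 − 4.387 = -2.787; 1.6 + 4.387 = 5.987.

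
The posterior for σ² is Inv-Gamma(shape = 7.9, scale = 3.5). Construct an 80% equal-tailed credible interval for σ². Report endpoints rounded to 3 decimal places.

Inverse-Gamma(7.9, 3.5) quantiles: F⁻¹(0.1) and F⁻¹(0.9).
Equivalently, 1/σ² ~ Gamma(7.9, rate = 3.5); invert its 0.9 and 0.1 quantiles.
Posterior mean ≈ 0.507, SD ≈ 0.209; a Normal approximation gives roughly [0.240, 0.775].
Exact: lower = 0.300; upper = 0.764.

[0.300, 0.764]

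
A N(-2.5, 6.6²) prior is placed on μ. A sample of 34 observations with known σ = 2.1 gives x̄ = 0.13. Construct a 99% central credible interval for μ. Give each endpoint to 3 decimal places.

Posterior precision = 1/6.6² + 34/2.1² = 0.0230 + 7.7098 = 7.7327, so posterior SD = 0.3596.
Posterior mean = (-2.5/6.6² + 34·0.13/2.1²) / 7.7327 = 0.1222.
Interval: 0.1222 ± 2.576 × 0.3596 → [-0.804, 1.048].

[-0.804, 1.048]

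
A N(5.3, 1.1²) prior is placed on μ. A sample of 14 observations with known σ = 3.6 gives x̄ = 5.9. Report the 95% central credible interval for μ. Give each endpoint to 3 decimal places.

Posterior precision = 1/1.1² + 14/3.6² = 0.8264 + 1.0802 = 1.9067, so posterior SD = 0.7242.
Posterior mean = (5.3/1.1² + 14·5.9/3.6²) / 1.9067 = 5.6399.
Interval: 5.6399 ± 1.960 × 0.7242 → [4.221, 7.059].

[4.221, 7.059]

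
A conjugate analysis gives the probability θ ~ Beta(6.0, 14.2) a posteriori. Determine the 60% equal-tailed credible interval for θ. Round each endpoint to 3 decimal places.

[0.210, 0.380]

Posterior: Beta(6.0, 14.2).
Equal-tailed 60% interval: the 0.2 and 0.8 quantiles of Beta(6.0, 14.2).
Posterior mean ≈ 0.297, SD ≈ 0.099; a Normal approximation gives roughly [0.214, 0.381].
Exact: F⁻¹(0.2) = 0.210; F⁻¹(0.8) = 0.380.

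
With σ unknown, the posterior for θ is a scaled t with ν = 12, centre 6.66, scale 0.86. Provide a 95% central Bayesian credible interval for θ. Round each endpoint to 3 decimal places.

The t_12 distribution is symmetric; the 95% interval is 6.66 ± t·0.86 with t_{0.975,12} = 2.179.
Half-width: 2.179 × 0.86 = 1.874.
6.66 − 1.874 = 4.786; 6.66 + 1.874 = 8.534.

[4.786, 8.534]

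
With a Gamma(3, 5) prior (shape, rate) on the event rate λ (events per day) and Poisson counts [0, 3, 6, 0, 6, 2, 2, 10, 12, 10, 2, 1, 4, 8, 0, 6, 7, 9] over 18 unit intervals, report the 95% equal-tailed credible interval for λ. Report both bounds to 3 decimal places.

[3.186, 4.810]

Posterior: Gamma(3+88, 5+18) = Gamma(91, 23) (shape, rate).
Equal-tailed 95% interval: Gamma(91, 23) quantiles at 0.025 and 0.975.
Posterior mean ≈ 3.957, SD ≈ 0.415; a Normal approximation gives roughly [3.144, 4.769].
Exact: lower = 3.186; upper = 4.810.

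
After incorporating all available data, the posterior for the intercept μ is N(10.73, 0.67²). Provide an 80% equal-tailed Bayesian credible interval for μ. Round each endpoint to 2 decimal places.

The posterior is symmetric, so the 80% equal-tailed interval is μ = 10.73 ± z·0.67 with z = 1.282.
Half-width: 1.282 × 0.67 = 0.86.
10.73 − 0.86 = 9.87; 10.73 + 0.86 = 11.59.

[9.87, 11.59]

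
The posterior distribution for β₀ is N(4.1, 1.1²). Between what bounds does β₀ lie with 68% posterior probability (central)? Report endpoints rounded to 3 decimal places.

[3.006, 5.194]

The posterior is symmetric, so the 68% equal-tailed interval is β₀ = 4.1 ± z·1.1 with z = 0.994.
Half-width: 0.994 × 1.1 = 1.094.
4.1 − 1.094 = 3.006; 4.1 + 1.094 = 5.194.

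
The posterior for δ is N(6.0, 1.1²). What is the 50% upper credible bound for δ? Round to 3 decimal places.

6.000

Need U with P(δ ≤ U) = 0.50: U = 6.0 + z_{0.5}·1.1.
z = 0.000; U = 6.0 + 0.000 × 1.1 = 6.000.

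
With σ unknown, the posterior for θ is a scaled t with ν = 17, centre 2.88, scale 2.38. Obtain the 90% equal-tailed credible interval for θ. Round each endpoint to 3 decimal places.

[-1.260, 7.020]

The t_17 distribution is symmetric; the 90% interval is 2.88 ± t·2.38 with t_{0.95,17} = 1.740.
Half-width: 1.740 × 2.38 = 4.140.
2.88 − 4.140 = -1.260; 2.88 + 4.140 = 7.020.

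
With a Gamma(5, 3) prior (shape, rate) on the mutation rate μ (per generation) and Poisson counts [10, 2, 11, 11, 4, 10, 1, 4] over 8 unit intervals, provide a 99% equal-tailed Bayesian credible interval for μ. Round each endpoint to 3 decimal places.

[3.660, 7.226]

Posterior: Gamma(5+53, 3+8) = Gamma(58, 11) (shape, rate).
Equal-tailed 99% interval: Gamma(58, 11) quantiles at 0.005 and 0.995.
Posterior mean ≈ 5.273, SD ≈ 0.692; a Normal approximation gives roughly [3.489, 7.056].
Exact: lower = 3.660; upper = 7.226.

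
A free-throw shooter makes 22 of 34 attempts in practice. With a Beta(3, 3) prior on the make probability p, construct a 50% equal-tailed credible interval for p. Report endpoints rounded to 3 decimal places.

[0.574, 0.678]

Posterior: Beta(3+22, 3+12) = Beta(25, 15).
Equal-tailed 50% interval: the 0.25 and 0.75 quantiles of Beta(25, 15).
Posterior mean ≈ 0.625, SD ≈ 0.076; a Normal approximation gives roughly [0.574, 0.676].
Exact: F⁻¹(0.25) = 0.574; F⁻¹(0.75) = 0.678.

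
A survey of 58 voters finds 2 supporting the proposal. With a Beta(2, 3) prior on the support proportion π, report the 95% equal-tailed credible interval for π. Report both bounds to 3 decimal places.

[0.018, 0.135]

Posterior: Beta(2+2, 3+56) = Beta(4, 59).
Equal-tailed 95% interval: the 0.025 and 0.975 quantiles of Beta(4, 59).
Posterior mean ≈ 0.063, SD ≈ 0.030; a Normal approximation gives roughly [0.004, 0.123].
Exact: F⁻¹(0.025) = 0.018; F⁻¹(0.975) = 0.135.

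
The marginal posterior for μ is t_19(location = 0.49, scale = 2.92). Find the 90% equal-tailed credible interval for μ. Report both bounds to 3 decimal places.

[-4.559, 5.539]

The t_19 distribution is symmetric; the 90% interval is 0.49 ± t·2.92 with t_{0.95,19} = 1.729.
Half-width: 1.729 × 2.92 = 5.049.
0.49 − 5.049 = -4.559; 0.49 + 5.049 = 5.539.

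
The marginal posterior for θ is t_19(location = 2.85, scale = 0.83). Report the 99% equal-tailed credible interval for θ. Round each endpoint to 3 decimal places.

[0.475, 5.225]

The t_19 distribution is symmetric; the 99% interval is 2.85 ± t·0.83 with t_{0.995,19} = 2.861.
Half-width: 2.861 × 0.83 = 2.375.
2.85 − 2.375 = 0.475; 2.85 + 2.375 = 5.225.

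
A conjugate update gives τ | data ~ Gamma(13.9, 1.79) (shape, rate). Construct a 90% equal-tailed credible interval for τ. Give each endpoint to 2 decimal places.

Posterior: Gamma(shape 13.9, rate 1.79).
Equal-tailed 90% interval: Gamma(13.9, 1.79) quantiles at 0.05 and 0.95.
Posterior mean ≈ 7.77, SD ≈ 2.08; a Normal approximation gives roughly [4.34, 11.19].
Exact: lower = 4.68; upper = 11.48.

[4.68, 11.48]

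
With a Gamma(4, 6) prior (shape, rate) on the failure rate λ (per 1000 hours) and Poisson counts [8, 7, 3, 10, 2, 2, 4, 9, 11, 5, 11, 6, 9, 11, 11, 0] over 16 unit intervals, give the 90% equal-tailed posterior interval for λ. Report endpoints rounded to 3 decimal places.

Posterior: Gamma(4+109, 6+16) = Gamma(113, 22) (shape, rate).
Equal-tailed 90% interval: Gamma(113, 22) quantiles at 0.05 and 0.95.
Posterior mean ≈ 5.136, SD ≈ 0.483; a Normal approximation gives roughly [4.342, 5.931].
Exact: lower = 4.368; upper = 5.956.

[4.368, 5.956]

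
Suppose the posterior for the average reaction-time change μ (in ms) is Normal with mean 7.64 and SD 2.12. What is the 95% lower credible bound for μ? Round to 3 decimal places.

Need L with P(μ ≥ L) = 0.95: L = 7.64 − z_{0.05}·2.12.
z = 1.645; L = 7.64 − 1.645 × 2.12 = 4.153.

4.153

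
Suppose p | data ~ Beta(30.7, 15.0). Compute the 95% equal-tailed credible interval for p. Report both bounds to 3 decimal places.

Posterior: Beta(30.7, 15.0).
Equal-tailed 95% interval: the 0.025 and 0.975 quantiles of Beta(30.7, 15.0).
Posterior mean ≈ 0.672, SD ≈ 0.069; a Normal approximation gives roughly [0.537, 0.806].
Exact: F⁻¹(0.025) = 0.531; F⁻¹(0.975) = 0.799.

[0.531, 0.799]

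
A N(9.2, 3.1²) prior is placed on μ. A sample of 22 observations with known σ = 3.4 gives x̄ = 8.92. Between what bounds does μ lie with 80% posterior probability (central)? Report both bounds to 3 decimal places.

[8.030, 9.839]

Posterior precision = 1/3.1² + 22/3.4² = 0.1041 + 1.9031 = 2.0072, so posterior SD = 0.7058.
Posterior mean = (9.2/3.1² + 22·8.92/3.4²) / 2.0072 = 8.9345.
Interval: 8.9345 ± 1.282 × 0.7058 → [8.030, 9.839].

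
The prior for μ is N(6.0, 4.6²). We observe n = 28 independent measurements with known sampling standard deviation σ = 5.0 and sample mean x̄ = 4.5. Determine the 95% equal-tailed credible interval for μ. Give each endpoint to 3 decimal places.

Posterior precision = 1/4.6² + 28/5.0² = 0.0473 + 1.1200 = 1.1673, so posterior SD = 0.9256.
Posterior mean = (6.0/4.6² + 28·4.5/5.0²) / 1.1673 = 4.5607.
Interval: 4.5607 ± 1.960 × 0.9256 → [2.747, 6.375].

[2.747, 6.375]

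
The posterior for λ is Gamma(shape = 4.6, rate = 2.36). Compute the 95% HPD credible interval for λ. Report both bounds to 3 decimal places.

The posterior is unimodal and skewed, so the HPD interval has equal density at both endpoints and is the shortest 95% interval.
Solving f(0.424) = f(3.747) with F(3.747) − F(0.424) = 0.95 gives [0.424, 3.747].
For comparison, the equal-tailed interval is [0.595, 4.093]; the HPD is narrower and shifted toward the mode.

[0.424, 3.747]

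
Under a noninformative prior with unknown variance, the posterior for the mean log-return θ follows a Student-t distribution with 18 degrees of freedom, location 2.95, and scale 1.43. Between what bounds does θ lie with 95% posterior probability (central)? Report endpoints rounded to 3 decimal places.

The t_18 distribution is symmetric; the 95% interval is 2.95 ± t·1.43 with t_{0.975,18} = 2.101.
Half-width: 2.101 × 1.43 = 3.004.
2.95 − 3.004 = -0.054; 2.95 + 3.004 = 5.954.

[-0.054, 5.954]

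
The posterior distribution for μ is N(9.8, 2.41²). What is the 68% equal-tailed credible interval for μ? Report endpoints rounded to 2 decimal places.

[7.40, 12.20]

The posterior is symmetric, so the 68% equal-tailed interval is μ = 9.8 ± z·2.41 with z = 0.994.
Half-width: 0.994 × 2.41 = 2.40.
9.8 − 2.40 = 7.40; 9.8 + 2.40 = 12.20.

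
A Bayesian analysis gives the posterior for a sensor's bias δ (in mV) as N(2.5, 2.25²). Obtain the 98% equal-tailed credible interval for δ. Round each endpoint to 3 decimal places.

The posterior is symmetric, so the 98% equal-tailed interval is δ = 2.5 ± z·2.25 with z = 2.326.
Half-width: 2.326 × 2.25 = 5.234.
2.5 − 5.234 = -2.734; 2.5 + 5.234 = 7.734.

[-2.734, 7.734]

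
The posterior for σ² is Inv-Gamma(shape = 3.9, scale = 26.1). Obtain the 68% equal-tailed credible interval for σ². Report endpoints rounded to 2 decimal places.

Inverse-Gamma(3.9, 26.1) quantiles: F⁻¹(0.16) and F⁻¹(0.84).
Equivalently, 1/σ² ~ Gamma(3.9, rate = 26.1); invert its 0.84 and 0.16 quantiles.
Posterior mean ≈ 9.00, SD ≈ 6.53; a Normal approximation gives roughly [2.51, 15.49].
Exact: lower = 4.52; upper = 12.93.

[4.52, 12.93]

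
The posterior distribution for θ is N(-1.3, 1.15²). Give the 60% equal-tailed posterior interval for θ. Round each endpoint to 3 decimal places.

[-2.268, -0.332]

The posterior is symmetric, so the 60% equal-tailed interval is θ = -1.3 ± z·1.15 with z = 0.842.
Half-width: 0.842 × 1.15 = 0.968.
-1.3 − 0.968 = -2.268; -1.3 + 0.968 = -0.332.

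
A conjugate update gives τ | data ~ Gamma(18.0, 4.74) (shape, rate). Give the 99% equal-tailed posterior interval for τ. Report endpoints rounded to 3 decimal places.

Posterior: Gamma(shape 18.0, rate 4.74).
Equal-tailed 99% interval: Gamma(18.0, 4.74) quantiles at 0.005 and 0.995.
Posterior mean ≈ 3.797, SD ≈ 0.895; a Normal approximation gives roughly [1.492, 6.103].
Exact: lower = 1.887; upper = 6.496.

[1.887, 6.496]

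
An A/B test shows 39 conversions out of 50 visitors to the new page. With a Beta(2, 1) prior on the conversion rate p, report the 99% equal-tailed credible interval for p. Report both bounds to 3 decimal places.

[0.610, 0.899]

Posterior: Beta(2+39, 1+11) = Beta(41, 12).
Equal-tailed 99% interval: the 0.005 and 0.995 quantiles of Beta(41, 12).
Posterior mean ≈ 0.774, SD ≈ 0.057; a Normal approximation gives roughly [0.627, 0.920].
Exact: F⁻¹(0.005) = 0.610; F⁻¹(0.995) = 0.899.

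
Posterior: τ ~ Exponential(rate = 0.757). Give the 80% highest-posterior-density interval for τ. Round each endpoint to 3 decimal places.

[0.000, 2.126]

The exponential density is strictly decreasing on [0, ∞), so the HPD interval is anchored at 0: [0, q] with P(τ ≤ q) = 0.80.
q = −ln(1 − 0.80) / 0.757 = 1.6094 / 0.757 = 2.126.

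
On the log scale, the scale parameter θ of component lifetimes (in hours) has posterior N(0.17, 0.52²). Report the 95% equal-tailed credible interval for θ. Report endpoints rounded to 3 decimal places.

On the log scale the 95% interval is 0.17 ± 1.960 × 0.52 = [-0.8492, 1.1892].
Exponentiate: [e^-0.8492, e^1.1892] = [0.428, 3.284].

[0.428, 3.284]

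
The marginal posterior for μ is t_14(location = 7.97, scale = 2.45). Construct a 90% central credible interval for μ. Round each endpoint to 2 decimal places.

The t_14 distribution is symmetric; the 90% interval is 7.97 ± t·2.45 with t_{0.95,14} = 1.761.
Half-width: 1.761 × 2.45 = 4.32.
7.97 − 4.32 = 3.65; 7.97 + 4.32 = 12.29.

[3.65, 12.29]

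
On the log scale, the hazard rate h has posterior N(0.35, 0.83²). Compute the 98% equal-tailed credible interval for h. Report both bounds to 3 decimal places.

On the log scale the 98% interval is 0.35 ± 2.326 × 0.83 = [-1.5809, 2.2809].
Exponentiate: [e^-1.5809, e^2.2809] = [0.206, 9.785].

[0.206, 9.785]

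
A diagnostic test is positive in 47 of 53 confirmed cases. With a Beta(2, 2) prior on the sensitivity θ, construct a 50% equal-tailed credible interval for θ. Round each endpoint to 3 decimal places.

Posterior: Beta(2+47, 2+6) = Beta(49, 8).
Equal-tailed 50% interval: the 0.25 and 0.75 quantiles of Beta(49, 8).
Posterior mean ≈ 0.860, SD ≈ 0.046; a Normal approximation gives roughly [0.829, 0.890].
Exact: F⁻¹(0.25) = 0.831; F⁻¹(0.75) = 0.893.

[0.831, 0.893]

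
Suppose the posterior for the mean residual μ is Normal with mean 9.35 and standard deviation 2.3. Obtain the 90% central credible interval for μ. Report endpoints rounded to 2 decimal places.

[5.57, 13.13]

The posterior is symmetric, so the 90% equal-tailed interval is μ = 9.35 ± z·2.3 with z = 1.645.
Half-width: 1.645 × 2.3 = 3.78.
9.35 − 3.78 = 5.57; 9.35 + 3.78 = 13.13.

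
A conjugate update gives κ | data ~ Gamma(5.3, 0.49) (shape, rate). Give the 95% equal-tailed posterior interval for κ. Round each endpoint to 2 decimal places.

Posterior: Gamma(shape 5.3, rate 0.49).
Equal-tailed 95% interval: Gamma(5.3, 0.49) quantiles at 0.025 and 0.975.
Posterior mean ≈ 10.82, SD ≈ 4.70; a Normal approximation gives roughly [1.61, 20.02].
Exact: lower = 3.66; upper = 21.78.

[3.66, 21.78]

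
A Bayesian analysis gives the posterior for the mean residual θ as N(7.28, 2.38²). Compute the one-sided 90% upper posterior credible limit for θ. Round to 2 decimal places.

Need U with P(θ ≤ U) = 0.90: U = 7.28 + z_{0.1}·2.38.
z = 1.282; U = 7.28 + 1.282 × 2.38 = 10.33.

10.33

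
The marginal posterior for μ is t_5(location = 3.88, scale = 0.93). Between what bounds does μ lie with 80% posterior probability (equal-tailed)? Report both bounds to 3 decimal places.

The t_5 distribution is symmetric; the 80% interval is 3.88 ± t·0.93 with t_{0.9,5} = 1.476.
Half-width: 1.476 × 0.93 = 1.373.
3.88 − 1.373 = 2.507; 3.88 + 1.373 = 5.253.

[2.507, 5.253]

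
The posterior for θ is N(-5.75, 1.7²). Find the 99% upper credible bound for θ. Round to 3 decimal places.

Need U with P(θ ≤ U) = 0.99: U = -5.75 + z_{0.01}·1.7.
z = 2.326; U = -5.75 + 2.326 × 1.7 = -1.795.

-1.795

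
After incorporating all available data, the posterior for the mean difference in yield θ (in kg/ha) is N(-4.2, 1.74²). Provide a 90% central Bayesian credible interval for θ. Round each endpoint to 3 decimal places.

[-7.062, -1.338]

The posterior is symmetric, so the 90% equal-tailed interval is θ = -4.2 ± z·1.74 with z = 1.645.
Half-width: 1.645 × 1.74 = 2.862.
-4.2 − 2.862 = -7.062; -4.2 + 2.862 = -1.338.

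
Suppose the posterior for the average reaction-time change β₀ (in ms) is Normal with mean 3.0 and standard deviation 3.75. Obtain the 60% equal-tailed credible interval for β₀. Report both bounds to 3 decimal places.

[-0.156, 6.156]

The posterior is symmetric, so the 60% equal-tailed interval is β₀ = 3.0 ± z·3.75 with z = 0.842.
Half-width: 0.842 × 3.75 = 3.156.
3.0 − 3.156 = -0.156; 3.0 + 3.156 = 6.156.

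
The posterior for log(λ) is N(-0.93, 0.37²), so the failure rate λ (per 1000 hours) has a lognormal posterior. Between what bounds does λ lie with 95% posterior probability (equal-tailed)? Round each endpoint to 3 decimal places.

On the log scale the 95% interval is -0.93 ± 1.960 × 0.37 = [-1.6552, -0.2048].
Exponentiate: [e^-1.6552, e^-0.2048] = [0.191, 0.815].

[0.191, 0.815]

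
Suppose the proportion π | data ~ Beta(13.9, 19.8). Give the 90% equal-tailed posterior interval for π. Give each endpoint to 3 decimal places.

Posterior: Beta(13.9, 19.8).
Equal-tailed 90% interval: the 0.05 and 0.95 quantiles of Beta(13.9, 19.8).
Posterior mean ≈ 0.412, SD ≈ 0.084; a Normal approximation gives roughly [0.275, 0.550].
Exact: F⁻¹(0.05) = 0.278; F⁻¹(0.95) = 0.553.

[0.278, 0.553]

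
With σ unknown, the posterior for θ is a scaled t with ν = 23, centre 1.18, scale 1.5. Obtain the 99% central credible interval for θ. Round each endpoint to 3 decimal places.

The t_23 distribution is symmetric; the 99% interval is 1.18 ± t·1.5 with t_{0.995,23} = 2.807.
Half-width: 2.807 × 1.5 = 4.211.
1.18 − 4.211 = -3.031; 1.18 + 4.211 = 5.391.

[-3.031, 5.391]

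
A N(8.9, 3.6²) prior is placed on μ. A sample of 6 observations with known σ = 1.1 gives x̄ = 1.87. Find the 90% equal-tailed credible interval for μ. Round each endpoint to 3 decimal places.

[1.245, 2.711]

Posterior precision = 1/3.6² + 6/1.1² = 0.0772 + 4.9587 = 5.0358, so posterior SD = 0.4456.
Posterior mean = (8.9/3.6² + 6·1.87/1.1²) / 5.0358 = 1.9777.
Interval: 1.9777 ± 1.645 × 0.4456 → [1.245, 2.711].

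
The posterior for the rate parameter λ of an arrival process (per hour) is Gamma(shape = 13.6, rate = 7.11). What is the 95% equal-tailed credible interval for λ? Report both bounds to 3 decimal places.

[1.035, 3.055]

Posterior: Gamma(shape 13.6, rate 7.11).
Equal-tailed 95% interval: Gamma(13.6, 7.11) quantiles at 0.025 and 0.975.
Posterior mean ≈ 1.913, SD ≈ 0.519; a Normal approximation gives roughly [0.896, 2.929].
Exact: lower = 1.035; upper = 3.055.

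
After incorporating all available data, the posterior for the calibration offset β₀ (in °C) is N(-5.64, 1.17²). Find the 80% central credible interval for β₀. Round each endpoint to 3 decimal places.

[-7.139, -4.141]

The posterior is symmetric, so the 80% equal-tailed interval is β₀ = -5.64 ± z·1.17 with z = 1.282.
Half-width: 1.282 × 1.17 = 1.499.
-5.64 − 1.499 = -7.139; -5.64 + 1.499 = -4.141.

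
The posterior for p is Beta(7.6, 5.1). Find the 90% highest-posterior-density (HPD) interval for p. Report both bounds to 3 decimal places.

The posterior is unimodal and skewed, so the HPD interval has equal density at both endpoints and is the shortest 90% interval.
Solving f(0.383) = f(0.818) with F(0.818) − F(0.383) = 0.90 gives [0.383, 0.818].
For comparison, the equal-tailed interval is [0.371, 0.807]; the HPD is narrower and shifted toward the mode.

[0.383, 0.818]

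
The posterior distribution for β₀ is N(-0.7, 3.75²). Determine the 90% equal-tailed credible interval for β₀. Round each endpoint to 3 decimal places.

The posterior is symmetric, so the 90% equal-tailed interval is β₀ = -0.7 ± z·3.75 with z = 1.645.
Half-width: 1.645 × 3.75 = 6.168.
-0.7 − 6.168 = -6.868; -0.7 + 6.168 = 5.468.

[-6.868, 5.468]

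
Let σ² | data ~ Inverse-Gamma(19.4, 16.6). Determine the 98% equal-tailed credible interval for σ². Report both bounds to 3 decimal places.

Inverse-Gamma(19.4, 16.6) quantiles: F⁻¹(0.01) and F⁻¹(0.99).
Equivalently, 1/σ² ~ Gamma(19.4, rate = 16.6); invert its 0.99 and 0.01 quantiles.
Posterior mean ≈ 0.902, SD ≈ 0.216; a Normal approximation gives roughly [0.399, 1.405].
Exact: lower = 0.534; upper = 1.560.

[0.534, 1.560]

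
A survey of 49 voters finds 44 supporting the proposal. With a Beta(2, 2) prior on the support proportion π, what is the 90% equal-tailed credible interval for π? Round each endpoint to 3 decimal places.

[0.785, 0.935]

Posterior: Beta(2+44, 2+5) = Beta(46, 7).
Equal-tailed 90% interval: the 0.05 and 0.95 quantiles of Beta(46, 7).
Posterior mean ≈ 0.868, SD ≈ 0.046; a Normal approximation gives roughly [0.792, 0.944].
Exact: F⁻¹(0.05) = 0.785; F⁻¹(0.95) = 0.935.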